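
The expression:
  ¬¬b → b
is always true.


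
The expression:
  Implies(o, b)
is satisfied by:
  {b: True, o: False}
  {o: False, b: False}
  {o: True, b: True}


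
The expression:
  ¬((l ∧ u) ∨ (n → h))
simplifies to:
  n ∧ ¬h ∧ (¬l ∨ ¬u)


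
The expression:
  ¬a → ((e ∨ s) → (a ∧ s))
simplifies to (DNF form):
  a ∨ (¬e ∧ ¬s)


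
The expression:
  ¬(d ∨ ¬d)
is never true.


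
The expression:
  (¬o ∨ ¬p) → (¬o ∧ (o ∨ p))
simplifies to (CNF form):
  p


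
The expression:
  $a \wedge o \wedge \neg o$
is never true.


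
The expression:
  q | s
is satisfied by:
  {q: True, s: True}
  {q: True, s: False}
  {s: True, q: False}


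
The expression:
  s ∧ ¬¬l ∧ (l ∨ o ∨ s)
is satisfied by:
  {s: True, l: True}


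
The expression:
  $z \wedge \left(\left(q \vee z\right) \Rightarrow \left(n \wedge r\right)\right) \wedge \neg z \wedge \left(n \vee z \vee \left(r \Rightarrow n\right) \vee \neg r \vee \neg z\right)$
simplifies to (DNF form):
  $\text{False}$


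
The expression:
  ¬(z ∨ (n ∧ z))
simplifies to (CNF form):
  ¬z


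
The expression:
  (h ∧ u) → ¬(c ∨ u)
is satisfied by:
  {h: False, u: False}
  {u: True, h: False}
  {h: True, u: False}


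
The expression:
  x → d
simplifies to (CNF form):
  d ∨ ¬x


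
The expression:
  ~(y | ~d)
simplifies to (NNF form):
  d & ~y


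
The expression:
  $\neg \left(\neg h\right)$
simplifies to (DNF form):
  $h$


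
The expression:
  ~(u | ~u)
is never true.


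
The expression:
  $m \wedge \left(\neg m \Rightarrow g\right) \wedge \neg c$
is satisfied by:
  {m: True, c: False}


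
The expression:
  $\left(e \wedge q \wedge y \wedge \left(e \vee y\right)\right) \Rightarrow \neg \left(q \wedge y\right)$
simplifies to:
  $\neg e \vee \neg q \vee \neg y$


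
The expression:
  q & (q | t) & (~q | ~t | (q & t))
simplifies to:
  q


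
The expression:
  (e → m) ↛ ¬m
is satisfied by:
  {m: True}


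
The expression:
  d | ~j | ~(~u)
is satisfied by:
  {d: True, u: True, j: False}
  {d: True, u: False, j: False}
  {u: True, d: False, j: False}
  {d: False, u: False, j: False}
  {j: True, d: True, u: True}
  {j: True, d: True, u: False}
  {j: True, u: True, d: False}


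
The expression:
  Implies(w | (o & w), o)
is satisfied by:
  {o: True, w: False}
  {w: False, o: False}
  {w: True, o: True}


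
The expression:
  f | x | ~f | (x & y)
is always true.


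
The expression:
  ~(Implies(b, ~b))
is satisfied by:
  {b: True}


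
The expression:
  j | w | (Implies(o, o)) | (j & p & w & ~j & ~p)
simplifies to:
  True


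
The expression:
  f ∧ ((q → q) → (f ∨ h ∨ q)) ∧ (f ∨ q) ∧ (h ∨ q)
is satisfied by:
  {f: True, q: True, h: True}
  {f: True, q: True, h: False}
  {f: True, h: True, q: False}


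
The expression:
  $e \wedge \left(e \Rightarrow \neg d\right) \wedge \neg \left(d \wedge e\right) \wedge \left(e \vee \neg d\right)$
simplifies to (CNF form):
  $e \wedge \neg d$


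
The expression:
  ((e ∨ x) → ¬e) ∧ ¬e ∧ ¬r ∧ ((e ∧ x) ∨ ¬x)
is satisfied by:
  {x: False, e: False, r: False}


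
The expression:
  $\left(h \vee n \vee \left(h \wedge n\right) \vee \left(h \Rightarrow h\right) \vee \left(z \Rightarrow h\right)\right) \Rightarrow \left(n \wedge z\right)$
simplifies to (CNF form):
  $n \wedge z$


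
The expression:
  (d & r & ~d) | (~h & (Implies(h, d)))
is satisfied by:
  {h: False}


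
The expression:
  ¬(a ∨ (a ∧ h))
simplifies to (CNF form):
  ¬a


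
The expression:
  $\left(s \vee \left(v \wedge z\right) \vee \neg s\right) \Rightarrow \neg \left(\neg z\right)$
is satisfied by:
  {z: True}


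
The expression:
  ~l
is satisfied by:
  {l: False}


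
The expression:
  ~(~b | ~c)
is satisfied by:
  {c: True, b: True}


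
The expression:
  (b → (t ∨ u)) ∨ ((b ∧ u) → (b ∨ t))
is always true.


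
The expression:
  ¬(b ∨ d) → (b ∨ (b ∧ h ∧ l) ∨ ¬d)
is always true.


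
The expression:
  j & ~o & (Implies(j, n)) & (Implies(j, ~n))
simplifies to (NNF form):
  False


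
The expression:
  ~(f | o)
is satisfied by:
  {o: False, f: False}


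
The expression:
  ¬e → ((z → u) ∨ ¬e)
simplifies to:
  True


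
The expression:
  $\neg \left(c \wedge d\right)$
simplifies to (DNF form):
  $\neg c \vee \neg d$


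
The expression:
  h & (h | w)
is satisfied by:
  {h: True}


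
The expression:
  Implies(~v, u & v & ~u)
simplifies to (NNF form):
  v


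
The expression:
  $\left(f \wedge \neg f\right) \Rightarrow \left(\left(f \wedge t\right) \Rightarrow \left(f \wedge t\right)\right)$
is always true.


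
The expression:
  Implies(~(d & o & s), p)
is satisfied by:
  {o: True, p: True, d: True, s: True}
  {o: True, p: True, d: True, s: False}
  {o: True, p: True, s: True, d: False}
  {o: True, p: True, s: False, d: False}
  {p: True, d: True, s: True, o: False}
  {p: True, d: True, s: False, o: False}
  {p: True, d: False, s: True, o: False}
  {p: True, d: False, s: False, o: False}
  {o: True, d: True, s: True, p: False}


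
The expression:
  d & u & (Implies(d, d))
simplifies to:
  d & u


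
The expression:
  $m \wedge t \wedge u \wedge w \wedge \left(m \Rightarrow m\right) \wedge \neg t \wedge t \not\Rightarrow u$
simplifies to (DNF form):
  $\text{False}$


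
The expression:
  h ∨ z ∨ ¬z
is always true.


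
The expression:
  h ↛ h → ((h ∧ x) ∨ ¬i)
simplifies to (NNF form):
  True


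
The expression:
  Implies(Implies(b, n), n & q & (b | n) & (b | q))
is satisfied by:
  {q: True, b: True, n: False}
  {b: True, n: False, q: False}
  {n: True, q: True, b: True}
  {n: True, q: True, b: False}


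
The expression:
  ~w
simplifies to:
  ~w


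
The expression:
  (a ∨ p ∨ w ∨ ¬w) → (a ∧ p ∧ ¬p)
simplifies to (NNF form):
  False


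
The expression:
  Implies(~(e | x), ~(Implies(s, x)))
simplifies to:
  e | s | x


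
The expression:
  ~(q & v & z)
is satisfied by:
  {v: False, q: False, z: False}
  {z: True, v: False, q: False}
  {q: True, v: False, z: False}
  {z: True, q: True, v: False}
  {v: True, z: False, q: False}
  {z: True, v: True, q: False}
  {q: True, v: True, z: False}


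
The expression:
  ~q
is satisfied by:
  {q: False}


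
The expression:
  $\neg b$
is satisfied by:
  {b: False}


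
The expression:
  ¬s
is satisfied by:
  {s: False}


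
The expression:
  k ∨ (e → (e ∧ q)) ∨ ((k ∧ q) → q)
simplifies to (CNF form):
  True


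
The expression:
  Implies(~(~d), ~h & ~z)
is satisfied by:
  {h: False, d: False, z: False}
  {z: True, h: False, d: False}
  {h: True, z: False, d: False}
  {z: True, h: True, d: False}
  {d: True, z: False, h: False}


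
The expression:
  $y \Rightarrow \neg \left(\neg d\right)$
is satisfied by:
  {d: True, y: False}
  {y: False, d: False}
  {y: True, d: True}


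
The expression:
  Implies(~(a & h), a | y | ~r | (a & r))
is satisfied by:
  {a: True, y: True, r: False}
  {a: True, y: False, r: False}
  {y: True, a: False, r: False}
  {a: False, y: False, r: False}
  {a: True, r: True, y: True}
  {a: True, r: True, y: False}
  {r: True, y: True, a: False}


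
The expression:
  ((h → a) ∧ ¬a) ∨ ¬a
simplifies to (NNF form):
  ¬a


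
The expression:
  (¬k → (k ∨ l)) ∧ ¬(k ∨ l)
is never true.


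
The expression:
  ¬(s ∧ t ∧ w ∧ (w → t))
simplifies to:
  ¬s ∨ ¬t ∨ ¬w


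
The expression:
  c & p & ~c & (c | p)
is never true.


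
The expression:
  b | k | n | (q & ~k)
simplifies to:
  b | k | n | q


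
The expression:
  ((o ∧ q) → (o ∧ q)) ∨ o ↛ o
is always true.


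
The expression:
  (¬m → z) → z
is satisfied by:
  {z: True, m: False}
  {m: False, z: False}
  {m: True, z: True}


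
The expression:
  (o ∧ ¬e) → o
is always true.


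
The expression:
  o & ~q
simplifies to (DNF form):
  o & ~q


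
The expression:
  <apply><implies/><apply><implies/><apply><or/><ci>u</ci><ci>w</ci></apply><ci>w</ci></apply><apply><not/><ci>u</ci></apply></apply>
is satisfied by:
  {w: False, u: False}
  {u: True, w: False}
  {w: True, u: False}


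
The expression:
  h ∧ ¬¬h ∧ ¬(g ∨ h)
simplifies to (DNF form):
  False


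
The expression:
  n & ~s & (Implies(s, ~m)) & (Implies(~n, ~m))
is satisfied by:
  {n: True, s: False}


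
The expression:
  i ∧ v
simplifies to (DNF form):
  i ∧ v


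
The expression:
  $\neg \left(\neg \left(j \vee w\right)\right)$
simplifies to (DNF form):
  $j \vee w$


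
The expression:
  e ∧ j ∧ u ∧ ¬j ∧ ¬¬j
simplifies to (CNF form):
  False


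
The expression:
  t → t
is always true.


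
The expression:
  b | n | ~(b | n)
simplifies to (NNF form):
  True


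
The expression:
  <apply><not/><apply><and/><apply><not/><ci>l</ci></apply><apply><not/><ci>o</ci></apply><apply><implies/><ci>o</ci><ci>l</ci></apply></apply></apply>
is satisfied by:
  {o: True, l: True}
  {o: True, l: False}
  {l: True, o: False}


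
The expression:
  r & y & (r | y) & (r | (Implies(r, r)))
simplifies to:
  r & y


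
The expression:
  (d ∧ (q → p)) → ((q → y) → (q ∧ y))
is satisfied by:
  {q: True, d: False}
  {d: False, q: False}
  {d: True, q: True}


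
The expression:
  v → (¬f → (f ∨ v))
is always true.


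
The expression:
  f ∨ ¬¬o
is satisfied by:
  {o: True, f: True}
  {o: True, f: False}
  {f: True, o: False}


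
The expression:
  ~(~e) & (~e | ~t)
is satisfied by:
  {e: True, t: False}


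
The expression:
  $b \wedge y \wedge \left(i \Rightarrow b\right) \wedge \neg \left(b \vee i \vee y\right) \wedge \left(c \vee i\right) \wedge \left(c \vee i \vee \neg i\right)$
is never true.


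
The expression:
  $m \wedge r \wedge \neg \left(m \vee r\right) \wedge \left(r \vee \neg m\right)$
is never true.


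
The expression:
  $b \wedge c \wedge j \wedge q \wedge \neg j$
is never true.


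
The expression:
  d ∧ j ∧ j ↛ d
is never true.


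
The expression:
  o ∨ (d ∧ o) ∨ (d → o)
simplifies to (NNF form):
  o ∨ ¬d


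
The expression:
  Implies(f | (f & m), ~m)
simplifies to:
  ~f | ~m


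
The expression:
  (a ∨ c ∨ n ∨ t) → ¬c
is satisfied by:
  {c: False}


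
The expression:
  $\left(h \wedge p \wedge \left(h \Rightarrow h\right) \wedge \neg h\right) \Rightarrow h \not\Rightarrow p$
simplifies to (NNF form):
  $\text{True}$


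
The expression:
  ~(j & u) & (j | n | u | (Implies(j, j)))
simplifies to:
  ~j | ~u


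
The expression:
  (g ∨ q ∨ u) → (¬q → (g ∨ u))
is always true.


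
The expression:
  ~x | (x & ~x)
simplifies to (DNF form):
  ~x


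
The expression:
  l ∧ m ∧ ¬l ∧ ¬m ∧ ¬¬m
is never true.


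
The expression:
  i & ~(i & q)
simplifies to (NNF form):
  i & ~q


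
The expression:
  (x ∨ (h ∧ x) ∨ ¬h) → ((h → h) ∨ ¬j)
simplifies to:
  True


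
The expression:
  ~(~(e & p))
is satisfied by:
  {p: True, e: True}


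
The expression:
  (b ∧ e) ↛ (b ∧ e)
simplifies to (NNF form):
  False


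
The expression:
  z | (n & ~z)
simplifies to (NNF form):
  n | z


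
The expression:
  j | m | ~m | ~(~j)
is always true.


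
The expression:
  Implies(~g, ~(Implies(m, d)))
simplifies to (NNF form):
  g | (m & ~d)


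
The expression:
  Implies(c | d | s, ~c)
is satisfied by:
  {c: False}


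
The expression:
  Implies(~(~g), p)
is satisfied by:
  {p: True, g: False}
  {g: False, p: False}
  {g: True, p: True}


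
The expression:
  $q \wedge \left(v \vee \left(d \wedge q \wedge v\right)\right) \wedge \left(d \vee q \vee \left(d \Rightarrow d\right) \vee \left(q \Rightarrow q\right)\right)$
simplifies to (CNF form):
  $q \wedge v$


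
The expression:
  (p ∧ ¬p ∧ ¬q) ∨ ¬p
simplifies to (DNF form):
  ¬p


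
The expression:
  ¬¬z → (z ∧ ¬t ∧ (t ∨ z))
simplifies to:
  ¬t ∨ ¬z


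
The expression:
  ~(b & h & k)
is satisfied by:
  {h: False, k: False, b: False}
  {b: True, h: False, k: False}
  {k: True, h: False, b: False}
  {b: True, k: True, h: False}
  {h: True, b: False, k: False}
  {b: True, h: True, k: False}
  {k: True, h: True, b: False}


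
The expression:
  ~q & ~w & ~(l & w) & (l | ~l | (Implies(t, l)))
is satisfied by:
  {q: False, w: False}


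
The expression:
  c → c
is always true.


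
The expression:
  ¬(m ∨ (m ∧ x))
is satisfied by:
  {m: False}


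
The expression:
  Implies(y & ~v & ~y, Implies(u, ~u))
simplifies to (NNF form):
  True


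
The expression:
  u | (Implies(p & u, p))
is always true.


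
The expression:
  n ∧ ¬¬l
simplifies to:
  l ∧ n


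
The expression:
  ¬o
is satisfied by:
  {o: False}


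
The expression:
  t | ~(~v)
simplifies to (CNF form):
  t | v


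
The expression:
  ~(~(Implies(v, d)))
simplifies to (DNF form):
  d | ~v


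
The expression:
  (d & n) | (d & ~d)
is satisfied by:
  {d: True, n: True}


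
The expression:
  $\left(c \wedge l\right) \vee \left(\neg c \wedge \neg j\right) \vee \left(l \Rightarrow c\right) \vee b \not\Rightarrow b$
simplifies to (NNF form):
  $c \vee \neg j \vee \neg l$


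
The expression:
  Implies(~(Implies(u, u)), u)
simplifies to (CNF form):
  True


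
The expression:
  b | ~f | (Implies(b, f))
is always true.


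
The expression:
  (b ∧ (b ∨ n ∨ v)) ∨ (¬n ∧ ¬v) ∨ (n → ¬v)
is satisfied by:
  {b: True, v: False, n: False}
  {v: False, n: False, b: False}
  {b: True, n: True, v: False}
  {n: True, v: False, b: False}
  {b: True, v: True, n: False}
  {v: True, b: False, n: False}
  {b: True, n: True, v: True}


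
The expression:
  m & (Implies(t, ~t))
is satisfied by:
  {m: True, t: False}


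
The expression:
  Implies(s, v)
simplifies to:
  v | ~s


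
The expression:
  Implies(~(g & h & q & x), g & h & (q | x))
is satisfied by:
  {h: True, g: True, x: True, q: True}
  {h: True, g: True, x: True, q: False}
  {h: True, g: True, q: True, x: False}


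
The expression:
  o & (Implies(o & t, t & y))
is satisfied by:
  {y: True, o: True, t: False}
  {o: True, t: False, y: False}
  {y: True, t: True, o: True}


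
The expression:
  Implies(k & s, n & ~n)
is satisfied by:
  {s: False, k: False}
  {k: True, s: False}
  {s: True, k: False}


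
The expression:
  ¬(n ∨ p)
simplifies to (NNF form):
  ¬n ∧ ¬p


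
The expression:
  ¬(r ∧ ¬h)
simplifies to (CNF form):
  h ∨ ¬r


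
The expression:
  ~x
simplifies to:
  ~x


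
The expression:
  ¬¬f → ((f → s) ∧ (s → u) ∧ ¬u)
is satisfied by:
  {f: False}


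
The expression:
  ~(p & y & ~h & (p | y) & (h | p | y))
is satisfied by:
  {h: True, p: False, y: False}
  {p: False, y: False, h: False}
  {y: True, h: True, p: False}
  {y: True, p: False, h: False}
  {h: True, p: True, y: False}
  {p: True, h: False, y: False}
  {y: True, p: True, h: True}


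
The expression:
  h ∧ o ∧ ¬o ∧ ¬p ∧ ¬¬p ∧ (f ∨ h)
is never true.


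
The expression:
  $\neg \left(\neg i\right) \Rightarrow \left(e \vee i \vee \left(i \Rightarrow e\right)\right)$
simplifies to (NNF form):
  $\text{True}$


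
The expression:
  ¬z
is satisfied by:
  {z: False}


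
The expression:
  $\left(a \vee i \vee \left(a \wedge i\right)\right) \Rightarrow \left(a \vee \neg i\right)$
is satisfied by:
  {a: True, i: False}
  {i: False, a: False}
  {i: True, a: True}


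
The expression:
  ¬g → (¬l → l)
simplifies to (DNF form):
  g ∨ l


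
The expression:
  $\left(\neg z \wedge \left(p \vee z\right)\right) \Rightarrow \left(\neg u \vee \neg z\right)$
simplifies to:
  $\text{True}$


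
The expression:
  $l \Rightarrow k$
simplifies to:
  $k \vee \neg l$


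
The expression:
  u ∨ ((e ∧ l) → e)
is always true.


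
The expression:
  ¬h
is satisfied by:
  {h: False}


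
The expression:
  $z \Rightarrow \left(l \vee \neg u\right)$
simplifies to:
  $l \vee \neg u \vee \neg z$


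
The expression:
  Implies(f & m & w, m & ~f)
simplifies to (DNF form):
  ~f | ~m | ~w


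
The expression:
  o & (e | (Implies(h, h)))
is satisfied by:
  {o: True}


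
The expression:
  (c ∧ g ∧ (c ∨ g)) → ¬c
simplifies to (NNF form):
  ¬c ∨ ¬g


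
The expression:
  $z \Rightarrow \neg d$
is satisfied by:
  {z: False, d: False}
  {d: True, z: False}
  {z: True, d: False}


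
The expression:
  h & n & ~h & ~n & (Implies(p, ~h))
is never true.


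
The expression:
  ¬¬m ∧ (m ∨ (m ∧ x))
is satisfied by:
  {m: True}


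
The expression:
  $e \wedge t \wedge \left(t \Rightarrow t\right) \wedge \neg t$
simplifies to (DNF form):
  $\text{False}$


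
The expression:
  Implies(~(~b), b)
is always true.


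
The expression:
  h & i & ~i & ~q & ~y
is never true.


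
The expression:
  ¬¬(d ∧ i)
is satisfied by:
  {i: True, d: True}


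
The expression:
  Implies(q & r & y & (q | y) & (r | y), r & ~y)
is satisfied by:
  {q: False, y: False, r: False}
  {r: True, q: False, y: False}
  {y: True, q: False, r: False}
  {r: True, y: True, q: False}
  {q: True, r: False, y: False}
  {r: True, q: True, y: False}
  {y: True, q: True, r: False}


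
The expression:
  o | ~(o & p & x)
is always true.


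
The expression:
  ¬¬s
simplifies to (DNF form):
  s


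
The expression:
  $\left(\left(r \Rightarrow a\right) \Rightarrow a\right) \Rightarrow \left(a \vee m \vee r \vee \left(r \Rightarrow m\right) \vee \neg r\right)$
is always true.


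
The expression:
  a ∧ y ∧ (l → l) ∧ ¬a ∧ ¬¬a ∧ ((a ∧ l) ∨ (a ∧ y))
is never true.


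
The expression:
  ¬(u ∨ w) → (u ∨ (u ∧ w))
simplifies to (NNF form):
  u ∨ w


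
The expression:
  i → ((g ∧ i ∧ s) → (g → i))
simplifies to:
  True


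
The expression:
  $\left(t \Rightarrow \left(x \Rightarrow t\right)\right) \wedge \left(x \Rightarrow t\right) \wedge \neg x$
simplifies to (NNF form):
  $\neg x$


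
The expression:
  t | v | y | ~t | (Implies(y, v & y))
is always true.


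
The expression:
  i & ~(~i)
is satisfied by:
  {i: True}


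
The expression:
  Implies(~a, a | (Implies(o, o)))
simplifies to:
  True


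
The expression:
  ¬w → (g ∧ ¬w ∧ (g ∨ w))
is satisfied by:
  {g: True, w: True}
  {g: True, w: False}
  {w: True, g: False}


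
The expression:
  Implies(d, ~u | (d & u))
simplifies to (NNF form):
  True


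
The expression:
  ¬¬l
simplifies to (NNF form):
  l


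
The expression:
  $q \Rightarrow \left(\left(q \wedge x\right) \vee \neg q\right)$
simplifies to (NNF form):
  $x \vee \neg q$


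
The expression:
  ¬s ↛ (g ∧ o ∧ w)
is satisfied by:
  {w: False, o: False, s: False, g: False}
  {g: True, w: False, o: False, s: False}
  {o: True, g: False, w: False, s: False}
  {g: True, o: True, w: False, s: False}
  {w: True, g: False, o: False, s: False}
  {g: True, w: True, o: False, s: False}
  {o: True, w: True, g: False, s: False}


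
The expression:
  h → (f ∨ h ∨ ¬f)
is always true.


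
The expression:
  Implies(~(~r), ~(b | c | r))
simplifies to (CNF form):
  ~r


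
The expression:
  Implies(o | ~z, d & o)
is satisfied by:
  {d: True, z: True, o: False}
  {z: True, o: False, d: False}
  {d: True, z: True, o: True}
  {d: True, o: True, z: False}


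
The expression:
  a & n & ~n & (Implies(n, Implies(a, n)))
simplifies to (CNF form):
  False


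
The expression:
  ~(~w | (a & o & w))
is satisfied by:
  {w: True, o: False, a: False}
  {a: True, w: True, o: False}
  {o: True, w: True, a: False}


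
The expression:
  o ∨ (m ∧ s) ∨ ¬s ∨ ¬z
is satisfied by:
  {o: True, m: True, s: False, z: False}
  {o: True, s: False, m: False, z: False}
  {m: True, o: False, s: False, z: False}
  {o: False, s: False, m: False, z: False}
  {z: True, o: True, m: True, s: False}
  {z: True, o: True, s: False, m: False}
  {z: True, m: True, o: False, s: False}
  {z: True, o: False, s: False, m: False}
  {o: True, s: True, m: True, z: False}
  {o: True, s: True, z: False, m: False}
  {s: True, m: True, z: False, o: False}
  {s: True, z: False, m: False, o: False}
  {o: True, s: True, z: True, m: True}
  {o: True, s: True, z: True, m: False}
  {s: True, z: True, m: True, o: False}


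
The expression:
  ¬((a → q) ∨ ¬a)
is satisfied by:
  {a: True, q: False}


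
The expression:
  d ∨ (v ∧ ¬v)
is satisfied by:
  {d: True}


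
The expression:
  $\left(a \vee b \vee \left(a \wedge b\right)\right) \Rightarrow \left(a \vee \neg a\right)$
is always true.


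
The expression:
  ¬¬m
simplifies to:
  m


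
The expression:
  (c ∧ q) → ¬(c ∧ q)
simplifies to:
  ¬c ∨ ¬q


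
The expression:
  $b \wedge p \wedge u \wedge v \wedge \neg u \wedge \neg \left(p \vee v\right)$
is never true.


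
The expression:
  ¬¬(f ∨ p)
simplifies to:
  f ∨ p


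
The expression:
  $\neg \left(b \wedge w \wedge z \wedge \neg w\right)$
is always true.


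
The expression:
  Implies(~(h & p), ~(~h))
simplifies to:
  h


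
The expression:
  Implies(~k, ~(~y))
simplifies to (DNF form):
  k | y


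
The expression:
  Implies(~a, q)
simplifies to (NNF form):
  a | q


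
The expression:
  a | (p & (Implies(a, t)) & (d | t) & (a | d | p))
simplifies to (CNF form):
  (a | p) & (a | d | p) & (a | d | t) & (a | p | t)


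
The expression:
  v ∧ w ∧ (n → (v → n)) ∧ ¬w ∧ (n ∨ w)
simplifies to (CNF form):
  False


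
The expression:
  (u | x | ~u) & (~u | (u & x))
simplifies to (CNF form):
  x | ~u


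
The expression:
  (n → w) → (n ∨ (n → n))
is always true.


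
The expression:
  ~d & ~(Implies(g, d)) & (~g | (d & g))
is never true.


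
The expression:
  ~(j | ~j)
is never true.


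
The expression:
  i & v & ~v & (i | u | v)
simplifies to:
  False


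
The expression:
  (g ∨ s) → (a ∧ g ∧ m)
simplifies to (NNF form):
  (a ∨ ¬g) ∧ (g ∨ ¬s) ∧ (m ∨ ¬g)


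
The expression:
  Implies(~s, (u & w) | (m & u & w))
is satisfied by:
  {s: True, w: True, u: True}
  {s: True, w: True, u: False}
  {s: True, u: True, w: False}
  {s: True, u: False, w: False}
  {w: True, u: True, s: False}


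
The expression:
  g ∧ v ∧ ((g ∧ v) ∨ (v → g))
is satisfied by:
  {g: True, v: True}


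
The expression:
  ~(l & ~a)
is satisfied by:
  {a: True, l: False}
  {l: False, a: False}
  {l: True, a: True}


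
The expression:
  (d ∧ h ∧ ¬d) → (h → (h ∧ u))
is always true.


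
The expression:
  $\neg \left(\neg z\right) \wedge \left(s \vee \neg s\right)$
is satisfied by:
  {z: True}


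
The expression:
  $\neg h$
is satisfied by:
  {h: False}


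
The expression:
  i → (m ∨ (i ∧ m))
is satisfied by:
  {m: True, i: False}
  {i: False, m: False}
  {i: True, m: True}


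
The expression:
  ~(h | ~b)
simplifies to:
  b & ~h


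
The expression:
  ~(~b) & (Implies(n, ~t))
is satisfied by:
  {b: True, t: False, n: False}
  {n: True, b: True, t: False}
  {t: True, b: True, n: False}


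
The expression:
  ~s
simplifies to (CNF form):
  ~s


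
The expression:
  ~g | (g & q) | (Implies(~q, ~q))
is always true.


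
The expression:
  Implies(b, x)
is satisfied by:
  {x: True, b: False}
  {b: False, x: False}
  {b: True, x: True}


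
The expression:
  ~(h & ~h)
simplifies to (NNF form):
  True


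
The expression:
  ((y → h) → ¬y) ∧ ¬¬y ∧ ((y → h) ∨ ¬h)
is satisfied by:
  {y: True, h: False}


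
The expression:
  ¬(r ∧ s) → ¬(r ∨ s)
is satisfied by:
  {s: False, r: False}
  {r: True, s: True}


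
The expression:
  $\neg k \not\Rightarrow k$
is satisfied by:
  {k: False}


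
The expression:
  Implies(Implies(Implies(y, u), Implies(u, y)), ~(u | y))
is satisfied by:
  {y: False}


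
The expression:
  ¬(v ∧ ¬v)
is always true.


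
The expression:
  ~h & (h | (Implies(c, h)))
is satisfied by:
  {h: False, c: False}


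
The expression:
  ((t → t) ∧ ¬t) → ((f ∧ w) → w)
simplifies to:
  True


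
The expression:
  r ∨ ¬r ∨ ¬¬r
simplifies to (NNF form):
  True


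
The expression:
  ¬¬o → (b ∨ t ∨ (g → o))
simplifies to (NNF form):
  True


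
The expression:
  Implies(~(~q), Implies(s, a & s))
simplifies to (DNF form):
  a | ~q | ~s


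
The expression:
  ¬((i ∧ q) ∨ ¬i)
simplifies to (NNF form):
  i ∧ ¬q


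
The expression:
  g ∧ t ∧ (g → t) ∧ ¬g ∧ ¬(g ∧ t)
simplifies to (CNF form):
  False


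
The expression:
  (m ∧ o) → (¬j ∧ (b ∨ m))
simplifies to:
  ¬j ∨ ¬m ∨ ¬o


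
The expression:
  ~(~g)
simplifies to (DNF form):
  g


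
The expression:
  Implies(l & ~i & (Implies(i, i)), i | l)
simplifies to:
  True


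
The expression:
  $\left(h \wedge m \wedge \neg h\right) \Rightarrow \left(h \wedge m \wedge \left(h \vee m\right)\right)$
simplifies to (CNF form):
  $\text{True}$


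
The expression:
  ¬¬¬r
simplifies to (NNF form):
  ¬r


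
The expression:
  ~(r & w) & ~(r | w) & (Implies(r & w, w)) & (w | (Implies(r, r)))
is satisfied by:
  {r: False, w: False}


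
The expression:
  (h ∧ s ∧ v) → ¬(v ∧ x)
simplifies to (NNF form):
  ¬h ∨ ¬s ∨ ¬v ∨ ¬x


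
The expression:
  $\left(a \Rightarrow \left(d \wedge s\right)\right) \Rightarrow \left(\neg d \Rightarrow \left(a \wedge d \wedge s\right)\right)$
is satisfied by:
  {a: True, d: True}
  {a: True, d: False}
  {d: True, a: False}


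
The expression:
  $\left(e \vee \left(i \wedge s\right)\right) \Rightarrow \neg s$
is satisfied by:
  {i: False, s: False, e: False}
  {e: True, i: False, s: False}
  {i: True, e: False, s: False}
  {e: True, i: True, s: False}
  {s: True, e: False, i: False}


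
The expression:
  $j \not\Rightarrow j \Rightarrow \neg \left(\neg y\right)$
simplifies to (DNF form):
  $\text{True}$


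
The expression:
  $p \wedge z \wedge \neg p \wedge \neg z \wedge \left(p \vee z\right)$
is never true.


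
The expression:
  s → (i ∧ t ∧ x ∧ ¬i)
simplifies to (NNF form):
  ¬s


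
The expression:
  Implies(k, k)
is always true.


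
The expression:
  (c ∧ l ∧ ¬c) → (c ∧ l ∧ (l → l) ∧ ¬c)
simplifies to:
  True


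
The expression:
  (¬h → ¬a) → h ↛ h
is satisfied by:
  {a: True, h: False}


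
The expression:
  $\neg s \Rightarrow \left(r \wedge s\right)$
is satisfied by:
  {s: True}


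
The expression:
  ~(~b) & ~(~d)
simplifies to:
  b & d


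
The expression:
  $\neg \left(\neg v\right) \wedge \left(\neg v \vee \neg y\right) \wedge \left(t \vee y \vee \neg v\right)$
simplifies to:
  $t \wedge v \wedge \neg y$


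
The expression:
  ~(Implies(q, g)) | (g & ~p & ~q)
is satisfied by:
  {q: True, p: False, g: False}
  {q: True, p: True, g: False}
  {g: True, p: False, q: False}


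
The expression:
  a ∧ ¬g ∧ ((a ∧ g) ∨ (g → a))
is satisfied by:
  {a: True, g: False}


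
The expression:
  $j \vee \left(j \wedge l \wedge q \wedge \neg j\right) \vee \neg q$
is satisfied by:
  {j: True, q: False}
  {q: False, j: False}
  {q: True, j: True}


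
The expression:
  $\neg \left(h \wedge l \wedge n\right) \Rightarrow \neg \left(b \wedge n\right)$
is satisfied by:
  {h: True, l: True, n: False, b: False}
  {h: True, l: False, n: False, b: False}
  {l: True, b: False, h: False, n: False}
  {b: False, l: False, h: False, n: False}
  {b: True, h: True, l: True, n: False}
  {b: True, h: True, l: False, n: False}
  {b: True, l: True, h: False, n: False}
  {b: True, l: False, h: False, n: False}
  {n: True, h: True, l: True, b: False}
  {n: True, h: True, l: False, b: False}
  {n: True, l: True, h: False, b: False}
  {n: True, l: False, h: False, b: False}
  {b: True, n: True, h: True, l: True}


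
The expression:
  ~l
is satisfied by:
  {l: False}


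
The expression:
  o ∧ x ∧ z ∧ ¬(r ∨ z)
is never true.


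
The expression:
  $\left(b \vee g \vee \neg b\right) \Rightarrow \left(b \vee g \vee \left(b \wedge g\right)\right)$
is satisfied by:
  {b: True, g: True}
  {b: True, g: False}
  {g: True, b: False}


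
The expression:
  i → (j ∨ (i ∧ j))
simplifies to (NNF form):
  j ∨ ¬i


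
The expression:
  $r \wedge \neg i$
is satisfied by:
  {r: True, i: False}


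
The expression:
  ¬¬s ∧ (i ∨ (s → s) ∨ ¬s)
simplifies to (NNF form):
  s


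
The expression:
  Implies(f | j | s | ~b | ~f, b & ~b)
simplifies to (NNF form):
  False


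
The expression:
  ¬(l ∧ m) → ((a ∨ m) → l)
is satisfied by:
  {l: True, m: False, a: False}
  {a: True, l: True, m: False}
  {l: True, m: True, a: False}
  {a: True, l: True, m: True}
  {a: False, m: False, l: False}


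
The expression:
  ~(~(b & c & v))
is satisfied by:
  {c: True, b: True, v: True}


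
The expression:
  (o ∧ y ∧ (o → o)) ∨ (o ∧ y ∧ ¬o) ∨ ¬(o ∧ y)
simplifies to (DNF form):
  True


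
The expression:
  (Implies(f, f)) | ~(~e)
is always true.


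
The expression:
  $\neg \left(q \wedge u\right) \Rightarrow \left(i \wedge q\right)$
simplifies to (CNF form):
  $q \wedge \left(i \vee u\right)$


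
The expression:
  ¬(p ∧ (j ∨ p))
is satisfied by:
  {p: False}


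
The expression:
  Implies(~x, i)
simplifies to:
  i | x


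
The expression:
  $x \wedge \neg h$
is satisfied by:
  {x: True, h: False}


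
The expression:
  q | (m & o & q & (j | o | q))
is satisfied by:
  {q: True}


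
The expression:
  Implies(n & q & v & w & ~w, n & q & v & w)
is always true.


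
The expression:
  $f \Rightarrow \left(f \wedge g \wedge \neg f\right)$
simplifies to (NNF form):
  $\neg f$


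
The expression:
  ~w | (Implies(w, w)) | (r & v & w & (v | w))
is always true.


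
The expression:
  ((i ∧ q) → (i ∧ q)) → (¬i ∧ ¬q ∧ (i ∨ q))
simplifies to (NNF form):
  False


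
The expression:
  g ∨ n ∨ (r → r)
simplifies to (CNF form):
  True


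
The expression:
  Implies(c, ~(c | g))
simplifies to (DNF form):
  ~c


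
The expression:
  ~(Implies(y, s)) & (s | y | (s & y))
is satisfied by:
  {y: True, s: False}


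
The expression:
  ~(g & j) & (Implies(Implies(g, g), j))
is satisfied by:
  {j: True, g: False}


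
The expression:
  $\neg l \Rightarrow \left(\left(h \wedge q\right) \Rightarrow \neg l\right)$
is always true.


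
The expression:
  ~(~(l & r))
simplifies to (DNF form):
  l & r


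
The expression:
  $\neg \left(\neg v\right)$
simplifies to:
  $v$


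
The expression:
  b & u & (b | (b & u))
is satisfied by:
  {u: True, b: True}


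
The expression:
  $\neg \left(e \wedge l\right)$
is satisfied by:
  {l: False, e: False}
  {e: True, l: False}
  {l: True, e: False}


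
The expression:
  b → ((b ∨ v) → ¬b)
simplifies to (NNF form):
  ¬b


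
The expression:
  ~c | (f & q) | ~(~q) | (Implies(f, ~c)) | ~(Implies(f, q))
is always true.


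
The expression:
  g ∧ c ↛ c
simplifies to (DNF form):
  False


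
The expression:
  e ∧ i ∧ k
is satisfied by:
  {i: True, e: True, k: True}


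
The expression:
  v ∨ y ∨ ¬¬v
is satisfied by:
  {y: True, v: True}
  {y: True, v: False}
  {v: True, y: False}


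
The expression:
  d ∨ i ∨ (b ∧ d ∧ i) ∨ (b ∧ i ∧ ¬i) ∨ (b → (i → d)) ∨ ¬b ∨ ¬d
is always true.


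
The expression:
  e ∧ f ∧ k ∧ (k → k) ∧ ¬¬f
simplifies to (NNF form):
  e ∧ f ∧ k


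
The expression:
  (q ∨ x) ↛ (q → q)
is never true.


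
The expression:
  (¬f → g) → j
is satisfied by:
  {j: True, g: False, f: False}
  {f: True, j: True, g: False}
  {j: True, g: True, f: False}
  {f: True, j: True, g: True}
  {f: False, g: False, j: False}


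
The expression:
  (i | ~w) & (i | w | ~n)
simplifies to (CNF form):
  (i | ~n) & (i | ~w)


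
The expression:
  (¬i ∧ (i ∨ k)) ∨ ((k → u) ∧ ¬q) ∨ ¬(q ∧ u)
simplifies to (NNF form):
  (k ∧ ¬i) ∨ ¬q ∨ ¬u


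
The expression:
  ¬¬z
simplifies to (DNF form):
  z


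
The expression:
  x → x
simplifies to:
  True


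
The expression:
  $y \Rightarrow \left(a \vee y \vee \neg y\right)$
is always true.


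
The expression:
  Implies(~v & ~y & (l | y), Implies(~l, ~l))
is always true.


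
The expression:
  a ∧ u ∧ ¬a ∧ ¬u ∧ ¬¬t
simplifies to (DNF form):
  False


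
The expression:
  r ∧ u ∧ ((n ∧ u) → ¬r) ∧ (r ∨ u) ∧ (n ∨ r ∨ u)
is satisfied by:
  {r: True, u: True, n: False}


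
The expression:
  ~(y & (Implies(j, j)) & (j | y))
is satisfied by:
  {y: False}


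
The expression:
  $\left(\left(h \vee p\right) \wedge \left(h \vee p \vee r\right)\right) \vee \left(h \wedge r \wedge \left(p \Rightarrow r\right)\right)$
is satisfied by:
  {p: True, h: True}
  {p: True, h: False}
  {h: True, p: False}


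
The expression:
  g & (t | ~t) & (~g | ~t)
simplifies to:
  g & ~t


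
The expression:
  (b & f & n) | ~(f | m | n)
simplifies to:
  (b | ~n) & (f | ~m) & (f | ~n) & (n | ~f)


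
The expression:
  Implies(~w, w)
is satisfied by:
  {w: True}


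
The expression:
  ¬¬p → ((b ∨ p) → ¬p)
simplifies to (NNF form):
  ¬p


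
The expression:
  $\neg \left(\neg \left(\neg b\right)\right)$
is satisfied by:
  {b: False}


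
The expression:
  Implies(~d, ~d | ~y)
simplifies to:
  True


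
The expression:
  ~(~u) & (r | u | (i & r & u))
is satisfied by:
  {u: True}


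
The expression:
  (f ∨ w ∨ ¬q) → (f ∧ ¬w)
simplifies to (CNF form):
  ¬w ∧ (f ∨ q)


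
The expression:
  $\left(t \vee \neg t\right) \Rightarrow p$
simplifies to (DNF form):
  $p$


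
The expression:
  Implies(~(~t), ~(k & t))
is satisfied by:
  {k: False, t: False}
  {t: True, k: False}
  {k: True, t: False}


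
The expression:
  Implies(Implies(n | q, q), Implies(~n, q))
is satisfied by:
  {n: True, q: True}
  {n: True, q: False}
  {q: True, n: False}


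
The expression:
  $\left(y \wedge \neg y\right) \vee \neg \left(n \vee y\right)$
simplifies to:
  $\neg n \wedge \neg y$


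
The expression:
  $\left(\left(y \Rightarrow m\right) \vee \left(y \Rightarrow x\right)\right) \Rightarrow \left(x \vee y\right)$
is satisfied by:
  {y: True, x: True}
  {y: True, x: False}
  {x: True, y: False}


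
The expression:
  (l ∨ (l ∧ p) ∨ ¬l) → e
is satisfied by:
  {e: True}


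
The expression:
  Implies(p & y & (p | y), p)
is always true.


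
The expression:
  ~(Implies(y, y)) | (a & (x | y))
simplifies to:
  a & (x | y)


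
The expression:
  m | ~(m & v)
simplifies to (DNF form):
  True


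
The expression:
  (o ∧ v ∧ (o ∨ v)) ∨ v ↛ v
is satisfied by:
  {o: True, v: True}


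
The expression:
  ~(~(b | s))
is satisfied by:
  {b: True, s: True}
  {b: True, s: False}
  {s: True, b: False}


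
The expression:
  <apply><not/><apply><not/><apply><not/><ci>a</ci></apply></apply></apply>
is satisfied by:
  {a: False}


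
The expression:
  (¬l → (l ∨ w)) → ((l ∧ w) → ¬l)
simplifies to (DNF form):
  ¬l ∨ ¬w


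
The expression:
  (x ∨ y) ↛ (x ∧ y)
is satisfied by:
  {x: True, y: False}
  {y: True, x: False}


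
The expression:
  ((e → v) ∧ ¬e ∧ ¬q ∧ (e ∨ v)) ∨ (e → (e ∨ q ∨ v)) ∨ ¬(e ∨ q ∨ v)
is always true.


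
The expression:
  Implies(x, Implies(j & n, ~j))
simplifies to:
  ~j | ~n | ~x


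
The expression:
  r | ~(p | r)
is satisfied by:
  {r: True, p: False}
  {p: False, r: False}
  {p: True, r: True}


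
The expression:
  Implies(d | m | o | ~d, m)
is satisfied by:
  {m: True}


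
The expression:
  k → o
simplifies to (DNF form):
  o ∨ ¬k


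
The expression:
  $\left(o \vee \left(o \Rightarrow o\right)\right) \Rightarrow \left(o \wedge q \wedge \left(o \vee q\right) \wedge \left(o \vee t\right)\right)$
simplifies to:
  $o \wedge q$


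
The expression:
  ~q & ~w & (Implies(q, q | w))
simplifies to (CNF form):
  ~q & ~w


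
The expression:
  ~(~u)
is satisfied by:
  {u: True}


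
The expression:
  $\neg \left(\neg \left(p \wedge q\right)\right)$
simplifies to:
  $p \wedge q$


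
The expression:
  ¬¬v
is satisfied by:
  {v: True}


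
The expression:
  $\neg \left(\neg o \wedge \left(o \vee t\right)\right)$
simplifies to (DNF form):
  $o \vee \neg t$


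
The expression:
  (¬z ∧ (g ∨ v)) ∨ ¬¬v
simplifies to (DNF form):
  v ∨ (g ∧ ¬z)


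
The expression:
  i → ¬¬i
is always true.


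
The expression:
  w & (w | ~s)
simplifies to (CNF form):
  w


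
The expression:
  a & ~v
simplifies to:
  a & ~v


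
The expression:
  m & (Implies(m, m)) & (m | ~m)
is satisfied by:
  {m: True}


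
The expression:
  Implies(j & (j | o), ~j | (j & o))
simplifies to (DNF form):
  o | ~j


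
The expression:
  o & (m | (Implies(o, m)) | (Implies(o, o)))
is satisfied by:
  {o: True}


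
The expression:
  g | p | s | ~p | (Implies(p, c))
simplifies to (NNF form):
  True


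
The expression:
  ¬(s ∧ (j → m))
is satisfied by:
  {j: True, m: False, s: False}
  {m: False, s: False, j: False}
  {j: True, m: True, s: False}
  {m: True, j: False, s: False}
  {s: True, j: True, m: False}


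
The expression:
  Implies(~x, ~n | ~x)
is always true.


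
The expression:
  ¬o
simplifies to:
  ¬o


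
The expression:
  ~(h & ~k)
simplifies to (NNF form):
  k | ~h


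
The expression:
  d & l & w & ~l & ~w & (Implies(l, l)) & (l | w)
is never true.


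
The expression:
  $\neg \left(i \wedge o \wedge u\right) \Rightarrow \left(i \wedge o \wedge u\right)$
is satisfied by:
  {i: True, u: True, o: True}
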